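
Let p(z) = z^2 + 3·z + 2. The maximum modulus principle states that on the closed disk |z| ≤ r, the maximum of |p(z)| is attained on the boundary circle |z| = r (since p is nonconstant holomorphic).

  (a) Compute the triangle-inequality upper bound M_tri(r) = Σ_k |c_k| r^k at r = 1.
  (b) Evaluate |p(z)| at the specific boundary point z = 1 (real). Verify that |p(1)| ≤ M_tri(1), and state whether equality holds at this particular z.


Coefficients: c_0 = 2, c_1 = 3, c_2 = 1. Radius r = 1.
Part (a). Triangle bound: M_tri(r) = Σ_k |c_k| r^k
  = |2|·1^0 + |3|·1^1 + |1|·1^2
  = 2 + 3 + 1 = 6.
This bounds M(r) := max_{|z|=r} |p(z)| from above; equality holds iff all terms c_k z^k can be made to align in phase at a single z on |z|=r.
Part (b). At z = 1 (real, on the circle |z| = r):
  p(1) = (2)·1^0 + (3)·1^1 + (1)·1^2 = 6.
  |p(1)| = 6.
Since all nonzero coefficients share the same sign, |p(1)| = 6 = M_tri(1); the triangle bound is attained at z = 1, so in fact M(r) = 6.

M_tri(1) = 6; |p(1)| = 6; equality at z=1: yes.


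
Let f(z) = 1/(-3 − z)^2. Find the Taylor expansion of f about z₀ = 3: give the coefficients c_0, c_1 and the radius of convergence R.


Let w = z − z₀, so z = z₀ + w.
Then -3 − z = -3 − (z₀ + w) = (-3 − z₀) − w = -6 − w.
f(z) = 1/(-6 − w)^2 = (1/(-6)^2) · (1 − w/(-6))^{−2}.
By the binomial series (1−u)^{−2} = Σ_{n≥0} C(n+1, 1) u^n for |u|<1, with u = w/(-6):
  c_n = C(n+1, 1) / (-6)^(n+2).
  c_0 = 1/(-6)^2 = 1/36.
  c_1 = 2/(-6)^3 = -1/108.
The series is valid for |w/d| < 1, i.e. |z − z₀| < |d|.
Radius of convergence: R = |-3 − z₀| = |-6| = 6 (distance from z₀ to the singularity z = -3).

c_0 = 1/36, c_1 = -1/108; R = 6.


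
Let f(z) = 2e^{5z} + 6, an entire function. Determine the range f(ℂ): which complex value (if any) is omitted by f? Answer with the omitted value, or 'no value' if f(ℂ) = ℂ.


Little Picard bounds the complement of f(ℂ) to at most one point.
e^{5z} is never zero on ℂ, so 2·e^{5z} takes every value in ℂ ∖ {0}. Adding 6 shifts the range to ℂ ∖ {6}. Thus f omits exactly the value 6.

Omitted value: 6.


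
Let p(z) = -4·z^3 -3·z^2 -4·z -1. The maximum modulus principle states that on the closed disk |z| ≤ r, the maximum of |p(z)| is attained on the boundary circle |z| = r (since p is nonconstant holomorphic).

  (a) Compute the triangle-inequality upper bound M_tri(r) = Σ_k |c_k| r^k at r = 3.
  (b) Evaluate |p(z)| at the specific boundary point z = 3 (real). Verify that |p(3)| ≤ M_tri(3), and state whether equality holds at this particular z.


Coefficients: c_0 = -1, c_1 = -4, c_2 = -3, c_3 = -4. Radius r = 3.
Part (a). Triangle bound: M_tri(r) = Σ_k |c_k| r^k
  = |-1|·3^0 + |-4|·3^1 + |-3|·3^2 + |-4|·3^3
  = 1 + 12 + 27 + 108 = 148.
This bounds M(r) := max_{|z|=r} |p(z)| from above; equality holds iff all terms c_k z^k can be made to align in phase at a single z on |z|=r.
Part (b). At z = 3 (real, on the circle |z| = r):
  p(3) = (-1)·3^0 + (-4)·3^1 + (-3)·3^2 + (-4)·3^3 = -148.
  |p(3)| = 148.
Since all nonzero coefficients share the same sign, |p(3)| = 148 = M_tri(3); the triangle bound is attained at z = 3, so in fact M(r) = 148.

M_tri(3) = 148; |p(3)| = 148; equality at z=3: yes.


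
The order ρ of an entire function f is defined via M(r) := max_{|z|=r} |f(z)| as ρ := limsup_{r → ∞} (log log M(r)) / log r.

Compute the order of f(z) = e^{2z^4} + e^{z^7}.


Each summand is entire of order 4 and 7 respectively (as in the single-exponential case). The order of a sum is at most the max of the orders, so ρ ≤ 7. For the lower bound: on |z|=r choose arg z so that 1z^7 is real positive; then |e^{1z^7}| = e^{1r^7} while |e^{2z^4}| ≤ e^{2r^4} = o(e^{1r^7}). So |f| ≥ e^{1r^7}(1 − o(1)) and ρ ≥ 7. Hence ρ = max(4, 7) = 7.
Therefore ρ = 7.

Order ρ = 7.


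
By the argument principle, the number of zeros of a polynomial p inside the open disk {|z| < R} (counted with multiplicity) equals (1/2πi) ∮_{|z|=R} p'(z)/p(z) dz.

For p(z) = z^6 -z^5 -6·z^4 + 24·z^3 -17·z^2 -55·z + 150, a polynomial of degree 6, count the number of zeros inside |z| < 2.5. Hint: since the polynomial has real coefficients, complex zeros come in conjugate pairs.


The zeros of p are: (1 + 2i), (1 - 2i), (2 + 1i), (2 - 1i), -2, -3.
Their magnitudes are: 2.236, 2.236, 2.236, 2.236, 2, 3.
Zeros with |z| < R = 2.5: (1 + 2i), (1 - 2i), (2 + 1i), (2 - 1i), -2.
Count = 5.
By the argument principle, (1/2πi) ∮_{|z|=R} p'(z)/p(z) dz equals exactly this count.

Number of zeros inside |z| < 2.5: 5.


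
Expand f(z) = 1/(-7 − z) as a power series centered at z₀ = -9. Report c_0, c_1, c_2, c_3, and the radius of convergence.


Let w = z − z₀, so z = z₀ + w.
Then -7 − z = -7 − (z₀ + w) = (-7 − z₀) − w = 2 − w.
f(z) = 1/(2 − w) = (1/(2)) · 1/(1 − w/(2)) = Σ_{n≥0} w^n / (2)^(n+1).
So c_n = 1/(2)^(n+1):
  c_0 = 1/(2)^1 = 1/2.
  c_1 = 1/(2)^2 = 1/4.
  c_2 = 1/(2)^3 = 1/8.
  c_3 = 1/(2)^4 = 1/16.
The series is valid for |w/d| < 1, i.e. |z − z₀| < |d|.
Radius of convergence: R = |-7 − z₀| = |2| = 2 (distance from z₀ to the singularity z = -7).

c_0 = 1/2, c_1 = 1/4, c_2 = 1/8, c_3 = 1/16; R = 2.


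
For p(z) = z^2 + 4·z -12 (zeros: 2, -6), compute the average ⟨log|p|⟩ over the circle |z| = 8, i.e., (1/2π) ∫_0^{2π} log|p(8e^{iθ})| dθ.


Zeros: -6, 2; r = 8.
Inside |z| < r: -6, 2. Outside (|z| ≥ r): ∅.
p(0) = -12, so log|p(0)| = log(12) = 2.4849.
Apply Jensen: I(r) = log|p(0)| + Σ_k log(r/|z_k|), summed over zeros inside |z| < r.
  log(r/|z_k|) for z_k = 2: log(8/2) = 1.3863
  log(r/|z_k|) for z_k = -6: log(8/6) = 0.2877
Sum over inside zeros: 1.6740.
I(r) = log|p(0)| + (inside sum) = 2.4849 + 1.6740 = 4.1589.
Closed form (all zeros inside, monic): I(r) = n·log(r) = 2·log(8) = 4.1589. ✓

I(r) ≈ 4.1589.


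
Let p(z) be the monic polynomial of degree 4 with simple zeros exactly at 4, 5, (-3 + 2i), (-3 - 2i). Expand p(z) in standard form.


The polynomial is p(z) = ∏_{α ∈ S} (z − α), where S = {4, 5, (-3 + 2i), (-3 - 2i)}.
Expanding the product yields: p(z) = z^4 -3·z^3 -21·z^2 + 3·z + 260.
Note conjugate pairs combine to real quadratics: (z − (-3+2i))(z − (-3−2i)) = z² + 6z + 13.
The resulting polynomial has degree 4 and real coefficients as required.

p(z) = z^4 -3·z^3 -21·z^2 + 3·z + 260.


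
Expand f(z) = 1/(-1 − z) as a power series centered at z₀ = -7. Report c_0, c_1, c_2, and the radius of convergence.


Let w = z − z₀, so z = z₀ + w.
Then -1 − z = -1 − (z₀ + w) = (-1 − z₀) − w = 6 − w.
f(z) = 1/(6 − w) = (1/(6)) · 1/(1 − w/(6)) = Σ_{n≥0} w^n / (6)^(n+1).
So c_n = 1/(6)^(n+1):
  c_0 = 1/(6)^1 = 1/6.
  c_1 = 1/(6)^2 = 1/36.
  c_2 = 1/(6)^3 = 1/216.
The series is valid for |w/d| < 1, i.e. |z − z₀| < |d|.
Radius of convergence: R = |-1 − z₀| = |6| = 6 (distance from z₀ to the singularity z = -1).

c_0 = 1/6, c_1 = 1/36, c_2 = 1/216; R = 6.


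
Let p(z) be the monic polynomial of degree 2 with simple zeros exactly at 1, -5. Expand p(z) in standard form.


The polynomial is p(z) = ∏_{α ∈ S} (z − α), where S = {1, -5}.
Expanding the product yields: p(z) = z^2 + 4·z -5.
The resulting polynomial has degree 2 and real coefficients as required.

p(z) = z^2 + 4·z -5.


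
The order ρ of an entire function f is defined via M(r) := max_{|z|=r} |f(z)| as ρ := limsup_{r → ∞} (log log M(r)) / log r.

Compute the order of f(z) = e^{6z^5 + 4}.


|e^{6z^5 + 4}| = e^{Re(6·z^5) + 4} ≤ e^{6|z|^5 + 4} = e^{6r^5 + 4} on |z| = r, so ρ ≤ 5. Choosing z on |z|=r so that 6·z^5 is real positive (always possible by picking arg z appropriately) gives |f(z)| = e^{6r^5 + 4}, matching the bound. The additive constant 4 does not affect log log M(r) ~ 5·log r. Hence ρ = 5.
Therefore ρ = 5.

Order ρ = 5.


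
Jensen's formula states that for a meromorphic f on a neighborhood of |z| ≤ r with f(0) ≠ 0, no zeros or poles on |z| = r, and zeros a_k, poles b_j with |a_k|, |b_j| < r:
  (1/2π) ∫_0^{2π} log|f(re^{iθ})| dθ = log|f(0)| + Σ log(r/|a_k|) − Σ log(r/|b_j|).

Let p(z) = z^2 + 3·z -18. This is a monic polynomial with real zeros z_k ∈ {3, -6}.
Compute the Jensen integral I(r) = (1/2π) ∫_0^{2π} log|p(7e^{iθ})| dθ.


Zeros: -6, 3; r = 7.
Inside |z| < r: -6, 3. Outside (|z| ≥ r): ∅.
p(0) = -18, so log|p(0)| = log(18) = 2.8904.
Apply Jensen: I(r) = log|p(0)| + Σ_k log(r/|z_k|), summed over zeros inside |z| < r.
  log(r/|z_k|) for z_k = 3: log(7/3) = 0.8473
  log(r/|z_k|) for z_k = -6: log(7/6) = 0.1542
Sum over inside zeros: 1.0014.
I(r) = log|p(0)| + (inside sum) = 2.8904 + 1.0014 = 3.8918.
Closed form (all zeros inside, monic): I(r) = n·log(r) = 2·log(7) = 3.8918. ✓

I(r) ≈ 3.8918.


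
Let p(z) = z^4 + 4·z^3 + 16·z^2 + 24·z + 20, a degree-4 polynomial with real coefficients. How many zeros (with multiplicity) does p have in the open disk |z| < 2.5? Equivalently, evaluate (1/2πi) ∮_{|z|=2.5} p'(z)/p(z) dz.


The zeros of p are: (-1 + 3i), (-1 - 3i), (-1 + 1i), (-1 - 1i).
Their magnitudes are: 3.162, 3.162, 1.414, 1.414.
Zeros with |z| < R = 2.5: (-1 + 1i), (-1 - 1i).
Count = 2.
By the argument principle, (1/2πi) ∮_{|z|=R} p'(z)/p(z) dz equals exactly this count.

Number of zeros inside |z| < 2.5: 2.


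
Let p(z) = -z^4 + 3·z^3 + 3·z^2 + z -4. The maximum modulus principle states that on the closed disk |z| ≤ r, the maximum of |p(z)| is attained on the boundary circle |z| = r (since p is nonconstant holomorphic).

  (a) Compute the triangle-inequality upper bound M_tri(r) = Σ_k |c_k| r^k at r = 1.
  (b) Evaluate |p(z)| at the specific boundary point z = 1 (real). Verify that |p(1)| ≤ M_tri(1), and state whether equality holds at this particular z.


Coefficients: c_0 = -4, c_1 = 1, c_2 = 3, c_3 = 3, c_4 = -1. Radius r = 1.
Part (a). Triangle bound: M_tri(r) = Σ_k |c_k| r^k
  = |-4|·1^0 + |1|·1^1 + |3|·1^2 + |3|·1^3 + |-1|·1^4
  = 4 + 1 + 3 + 3 + 1 = 12.
This bounds M(r) := max_{|z|=r} |p(z)| from above; equality holds iff all terms c_k z^k can be made to align in phase at a single z on |z|=r.
Part (b). At z = 1 (real, on the circle |z| = r):
  p(1) = (-4)·1^0 + (1)·1^1 + (3)·1^2 + (3)·1^3 + (-1)·1^4 = 2.
  |p(1)| = 2.
Check: |p(1)| = 2 ≤ 12 = M_tri(1). ✓ Equality does not hold at z = 1 (the coefficients have mixed signs, so the terms do not all align in phase there).

M_tri(1) = 12; |p(1)| = 2; equality at z=1: no.


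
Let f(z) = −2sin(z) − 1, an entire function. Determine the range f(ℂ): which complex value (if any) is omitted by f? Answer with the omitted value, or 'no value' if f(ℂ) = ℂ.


Little Picard bounds the complement of f(ℂ) to at most one point.
sin is entire and surjective onto ℂ: for every w ∈ ℂ, sin(ζ) = w has a solution ζ ∈ ℂ (e.g., via the complex inverse arcsin). With ζ = z this gives z = ζ/(1). Then -2·sin(z) takes every value in -2·ℂ = ℂ, and adding -1 is a bijection of ℂ. So f is surjective and omits no value. (Note: only on the real line is sin bounded by [−1, 1].)

Omitted value: no value.


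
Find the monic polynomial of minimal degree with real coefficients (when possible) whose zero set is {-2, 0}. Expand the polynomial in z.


The polynomial is p(z) = ∏_{α ∈ S} (z − α), where S = {-2, 0}.
Expanding the product yields: p(z) = z^2 + 2·z.
The resulting polynomial has degree 2 and real coefficients as required.

p(z) = z^2 + 2·z.


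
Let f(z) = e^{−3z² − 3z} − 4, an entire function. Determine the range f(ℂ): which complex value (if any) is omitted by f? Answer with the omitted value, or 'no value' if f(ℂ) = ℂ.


Little Picard bounds the complement of f(ℂ) to at most one point.
The exponent g(z) = −3z² − 3z is a nonconstant polynomial, hence surjective onto ℂ. So e^{g(z)} takes every value in {e^w : w ∈ ℂ} = ℂ ∖ {0}. Adding -4 shifts the range to ℂ ∖ {-4}. f omits exactly -4.

Omitted value: -4.


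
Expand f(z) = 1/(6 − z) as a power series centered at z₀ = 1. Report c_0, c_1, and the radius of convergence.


Let w = z − z₀, so z = z₀ + w.
Then 6 − z = 6 − (z₀ + w) = (6 − z₀) − w = 5 − w.
f(z) = 1/(5 − w) = (1/(5)) · 1/(1 − w/(5)) = Σ_{n≥0} w^n / (5)^(n+1).
So c_n = 1/(5)^(n+1):
  c_0 = 1/(5)^1 = 1/5.
  c_1 = 1/(5)^2 = 1/25.
The series is valid for |w/d| < 1, i.e. |z − z₀| < |d|.
Radius of convergence: R = |6 − z₀| = |5| = 5 (distance from z₀ to the singularity z = 6).

c_0 = 1/5, c_1 = 1/25; R = 5.


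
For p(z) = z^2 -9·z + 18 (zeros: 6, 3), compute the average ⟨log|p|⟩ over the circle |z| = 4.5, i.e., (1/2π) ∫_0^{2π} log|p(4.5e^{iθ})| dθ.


Zeros: 3, 6; r = 4.5.
Inside |z| < r: 3. Outside (|z| ≥ r): 6.
p(0) = 18, so log|p(0)| = log(18) = 2.8904.
Apply Jensen: I(r) = log|p(0)| + Σ_k log(r/|z_k|), summed over zeros inside |z| < r.
  log(r/|z_k|) for z_k = 3: log(4.5/3) = 0.4055
  Outside zeros (6) contribute nothing to the Jensen sum.
Sum over inside zeros: 0.4055.
I(r) = log|p(0)| + (inside sum) = 2.8904 + 0.4055 = 3.2958.
Note: since some zeros are outside |z| ≤ r, the simplified n·log(r) form does NOT apply — only the inside zeros contribute.

I(r) ≈ 3.2958.


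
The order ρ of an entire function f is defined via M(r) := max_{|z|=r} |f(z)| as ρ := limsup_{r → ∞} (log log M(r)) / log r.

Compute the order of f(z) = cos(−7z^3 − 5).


Write cos(w) = (e^{iw} ± e^{−iw})/(2 or 2i), so |cos(w)| ≤ e^{|w|}. With w = −7z^3 − 5, |w| ≤ 7r^3 + 5 on |z|=r, giving M(r) ≤ e^{7r^3 + 5} and ρ ≤ 3. For the lower bound, choose z on |z|=r with -7z^3 purely imaginary of modulus 7r^3; then |cos(−7z^3 − 5)| grows like e^{7r^3}/2, so ρ ≥ 3. Hence ρ = 3.
Therefore ρ = 3.

Order ρ = 3.


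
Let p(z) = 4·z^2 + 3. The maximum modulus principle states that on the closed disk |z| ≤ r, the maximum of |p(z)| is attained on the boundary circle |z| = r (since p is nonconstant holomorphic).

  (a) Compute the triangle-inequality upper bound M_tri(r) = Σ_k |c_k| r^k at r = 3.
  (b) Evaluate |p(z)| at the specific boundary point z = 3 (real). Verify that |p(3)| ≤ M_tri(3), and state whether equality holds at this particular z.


Coefficients: c_0 = 3, c_1 = 0, c_2 = 4. Radius r = 3.
Part (a). Triangle bound: M_tri(r) = Σ_k |c_k| r^k
  = |3|·3^0 + |0|·3^1 + |4|·3^2
  = 3 + 0 + 36 = 39.
This bounds M(r) := max_{|z|=r} |p(z)| from above; equality holds iff all terms c_k z^k can be made to align in phase at a single z on |z|=r.
Part (b). At z = 3 (real, on the circle |z| = r):
  p(3) = (3)·3^0 + (0)·3^1 + (4)·3^2 = 39.
  |p(3)| = 39.
Since all nonzero coefficients share the same sign, |p(3)| = 39 = M_tri(3); the triangle bound is attained at z = 3, so in fact M(r) = 39.

M_tri(3) = 39; |p(3)| = 39; equality at z=3: yes.


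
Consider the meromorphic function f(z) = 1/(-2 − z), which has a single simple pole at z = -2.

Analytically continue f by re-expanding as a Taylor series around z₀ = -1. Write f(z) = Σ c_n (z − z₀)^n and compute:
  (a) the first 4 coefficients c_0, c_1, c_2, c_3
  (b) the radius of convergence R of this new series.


Let w = z − z₀, so z = z₀ + w.
Then -2 − z = -2 − (z₀ + w) = (-2 − z₀) − w = -1 − w.
f(z) = 1/(-1 − w) = (1/(-1)) · 1/(1 − w/(-1)) = Σ_{n≥0} w^n / (-1)^(n+1).
So c_n = 1/(-1)^(n+1):
  c_0 = 1/(-1)^1 = -1.
  c_1 = 1/(-1)^2 = 1.
  c_2 = 1/(-1)^3 = -1.
  c_3 = 1/(-1)^4 = 1.
The series is valid for |w/d| < 1, i.e. |z − z₀| < |d|.
Radius of convergence: R = |-2 − z₀| = |-1| = 1 (distance from z₀ to the singularity z = -2).

c_0 = -1, c_1 = 1, c_2 = -1, c_3 = 1; R = 1.


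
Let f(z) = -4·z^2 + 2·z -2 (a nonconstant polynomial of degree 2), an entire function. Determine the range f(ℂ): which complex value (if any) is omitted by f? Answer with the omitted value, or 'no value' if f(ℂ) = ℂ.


Little Picard bounds the complement of f(ℂ) to at most one point.
For every w ∈ ℂ, the equation p(z) − w = 0 is a nonconstant polynomial in z and hence has at least one root by the fundamental theorem of algebra. So p is surjective onto ℂ, omitting no value.

Omitted value: no value.


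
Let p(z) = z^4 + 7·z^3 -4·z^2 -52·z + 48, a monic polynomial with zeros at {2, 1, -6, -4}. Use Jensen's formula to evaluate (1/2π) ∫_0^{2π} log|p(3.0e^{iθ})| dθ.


Zeros: -6, -4, 1, 2; r = 3.0.
Inside |z| < r: 1, 2. Outside (|z| ≥ r): -6, -4.
p(0) = 48, so log|p(0)| = log(48) = 3.8712.
Apply Jensen: I(r) = log|p(0)| + Σ_k log(r/|z_k|), summed over zeros inside |z| < r.
  log(r/|z_k|) for z_k = 2: log(3.0/2) = 0.4055
  log(r/|z_k|) for z_k = 1: log(3.0/1) = 1.0986
  Outside zeros (-6, -4) contribute nothing to the Jensen sum.
Sum over inside zeros: 1.5041.
I(r) = log|p(0)| + (inside sum) = 3.8712 + 1.5041 = 5.3753.
Note: since some zeros are outside |z| ≤ r, the simplified n·log(r) form does NOT apply — only the inside zeros contribute.

I(r) ≈ 5.3753.


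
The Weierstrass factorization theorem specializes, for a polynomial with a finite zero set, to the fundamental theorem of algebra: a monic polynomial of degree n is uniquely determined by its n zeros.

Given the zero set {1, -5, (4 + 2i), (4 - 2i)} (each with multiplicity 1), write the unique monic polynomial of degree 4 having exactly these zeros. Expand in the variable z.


The polynomial is p(z) = ∏_{α ∈ S} (z − α), where S = {1, -5, (4 + 2i), (4 - 2i)}.
Expanding the product yields: p(z) = z^4 -4·z^3 -17·z^2 + 120·z -100.
Note conjugate pairs combine to real quadratics: (z − (4+2i))(z − (4−2i)) = z² − 8z + 20.
The resulting polynomial has degree 4 and real coefficients as required.

p(z) = z^4 -4·z^3 -17·z^2 + 120·z -100.


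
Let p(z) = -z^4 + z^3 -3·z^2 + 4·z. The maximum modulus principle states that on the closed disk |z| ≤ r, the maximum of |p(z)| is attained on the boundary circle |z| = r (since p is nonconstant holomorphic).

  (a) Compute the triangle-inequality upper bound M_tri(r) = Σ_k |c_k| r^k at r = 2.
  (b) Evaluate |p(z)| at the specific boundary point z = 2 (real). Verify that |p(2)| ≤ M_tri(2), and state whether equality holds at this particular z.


Coefficients: c_0 = 0, c_1 = 4, c_2 = -3, c_3 = 1, c_4 = -1. Radius r = 2.
Part (a). Triangle bound: M_tri(r) = Σ_k |c_k| r^k
  = |0|·2^0 + |4|·2^1 + |-3|·2^2 + |1|·2^3 + |-1|·2^4
  = 0 + 8 + 12 + 8 + 16 = 44.
This bounds M(r) := max_{|z|=r} |p(z)| from above; equality holds iff all terms c_k z^k can be made to align in phase at a single z on |z|=r.
Part (b). At z = 2 (real, on the circle |z| = r):
  p(2) = (0)·2^0 + (4)·2^1 + (-3)·2^2 + (1)·2^3 + (-1)·2^4 = -12.
  |p(2)| = 12.
Check: |p(2)| = 12 ≤ 44 = M_tri(2). ✓ Equality does not hold at z = 2 (the coefficients have mixed signs, so the terms do not all align in phase there).

M_tri(2) = 44; |p(2)| = 12; equality at z=2: no.


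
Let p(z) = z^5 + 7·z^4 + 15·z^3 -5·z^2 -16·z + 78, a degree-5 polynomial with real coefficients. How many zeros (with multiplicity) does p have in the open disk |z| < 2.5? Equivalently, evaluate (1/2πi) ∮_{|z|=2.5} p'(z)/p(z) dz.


The zeros of p are: (1 + 1i), (1 - 1i), (-3 + 2i), (-3 - 2i), -3.
Their magnitudes are: 1.414, 1.414, 3.606, 3.606, 3.
Zeros with |z| < R = 2.5: (1 + 1i), (1 - 1i).
Count = 2.
By the argument principle, (1/2πi) ∮_{|z|=R} p'(z)/p(z) dz equals exactly this count.

Number of zeros inside |z| < 2.5: 2.


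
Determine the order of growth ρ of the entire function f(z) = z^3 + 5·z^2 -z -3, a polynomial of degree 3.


|f(z)| ≤ Σ|c_k|·r^k = O(r^3) as r → ∞. Polynomial growth is O(e^{r^ε}) for every ε > 0 (since r^3/e^{r^ε} → 0), so ρ ≤ ε for all ε > 0, i.e. ρ = 0. Every nonconstant polynomial has order 0.
Therefore ρ = 0.

Order ρ = 0.


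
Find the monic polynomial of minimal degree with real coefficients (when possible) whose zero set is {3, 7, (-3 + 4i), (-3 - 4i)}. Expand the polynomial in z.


The polynomial is p(z) = ∏_{α ∈ S} (z − α), where S = {3, 7, (-3 + 4i), (-3 - 4i)}.
Expanding the product yields: p(z) = z^4 -4·z^3 -14·z^2 -124·z + 525.
Note conjugate pairs combine to real quadratics: (z − (-3+4i))(z − (-3−4i)) = z² + 6z + 25.
The resulting polynomial has degree 4 and real coefficients as required.

p(z) = z^4 -4·z^3 -14·z^2 -124·z + 525.


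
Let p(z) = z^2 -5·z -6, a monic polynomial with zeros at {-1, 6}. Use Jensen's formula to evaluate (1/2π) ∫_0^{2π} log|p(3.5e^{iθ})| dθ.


Zeros: -1, 6; r = 3.5.
Inside |z| < r: -1. Outside (|z| ≥ r): 6.
p(0) = -6, so log|p(0)| = log(6) = 1.7918.
Apply Jensen: I(r) = log|p(0)| + Σ_k log(r/|z_k|), summed over zeros inside |z| < r.
  log(r/|z_k|) for z_k = -1: log(3.5/1) = 1.2528
  Outside zeros (6) contribute nothing to the Jensen sum.
Sum over inside zeros: 1.2528.
I(r) = log|p(0)| + (inside sum) = 1.7918 + 1.2528 = 3.0445.
Note: since some zeros are outside |z| ≤ r, the simplified n·log(r) form does NOT apply — only the inside zeros contribute.

I(r) ≈ 3.0445.


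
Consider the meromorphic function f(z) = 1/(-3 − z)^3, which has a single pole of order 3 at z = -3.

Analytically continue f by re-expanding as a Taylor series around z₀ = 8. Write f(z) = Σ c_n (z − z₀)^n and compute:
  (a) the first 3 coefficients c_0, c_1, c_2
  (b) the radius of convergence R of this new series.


Let w = z − z₀, so z = z₀ + w.
Then -3 − z = -3 − (z₀ + w) = (-3 − z₀) − w = -11 − w.
f(z) = 1/(-11 − w)^3 = (1/(-11)^3) · (1 − w/(-11))^{−3}.
By the binomial series (1−u)^{−3} = Σ_{n≥0} C(n+2, 2) u^n for |u|<1, with u = w/(-11):
  c_n = C(n+2, 2) / (-11)^(n+3).
  c_0 = 1/(-11)^3 = -1/1331.
  c_1 = 3/(-11)^4 = 3/14641.
  c_2 = 6/(-11)^5 = -6/161051.
The series is valid for |w/d| < 1, i.e. |z − z₀| < |d|.
Radius of convergence: R = |-3 − z₀| = |-11| = 11 (distance from z₀ to the singularity z = -3).

c_0 = -1/1331, c_1 = 3/14641, c_2 = -6/161051; R = 11.


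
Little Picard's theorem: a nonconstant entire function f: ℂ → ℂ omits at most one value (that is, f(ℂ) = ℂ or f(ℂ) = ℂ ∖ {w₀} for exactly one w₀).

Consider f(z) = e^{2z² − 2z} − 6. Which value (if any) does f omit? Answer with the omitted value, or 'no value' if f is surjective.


Little Picard bounds the complement of f(ℂ) to at most one point.
The exponent g(z) = 2z² − 2z is a nonconstant polynomial, hence surjective onto ℂ. So e^{g(z)} takes every value in {e^w : w ∈ ℂ} = ℂ ∖ {0}. Adding -6 shifts the range to ℂ ∖ {-6}. f omits exactly -6.

Omitted value: -6.


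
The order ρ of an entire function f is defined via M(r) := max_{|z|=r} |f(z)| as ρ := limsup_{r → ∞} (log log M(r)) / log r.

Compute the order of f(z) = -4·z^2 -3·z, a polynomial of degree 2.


|f(z)| ≤ Σ|c_k|·r^k = O(r^2) as r → ∞. Polynomial growth is O(e^{r^ε}) for every ε > 0 (since r^2/e^{r^ε} → 0), so ρ ≤ ε for all ε > 0, i.e. ρ = 0. Every nonconstant polynomial has order 0.
Therefore ρ = 0.

Order ρ = 0.


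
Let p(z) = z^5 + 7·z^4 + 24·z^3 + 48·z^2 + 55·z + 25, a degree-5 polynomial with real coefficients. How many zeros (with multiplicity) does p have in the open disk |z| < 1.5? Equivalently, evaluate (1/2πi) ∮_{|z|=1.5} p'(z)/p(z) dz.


The zeros of p are: -1, (-2 + 1i), (-2 - 1i), (-1 + 2i), (-1 - 2i).
Their magnitudes are: 1, 2.236, 2.236, 2.236, 2.236.
Zeros with |z| < R = 1.5: -1.
Count = 1.
By the argument principle, (1/2πi) ∮_{|z|=R} p'(z)/p(z) dz equals exactly this count.

Number of zeros inside |z| < 1.5: 1.


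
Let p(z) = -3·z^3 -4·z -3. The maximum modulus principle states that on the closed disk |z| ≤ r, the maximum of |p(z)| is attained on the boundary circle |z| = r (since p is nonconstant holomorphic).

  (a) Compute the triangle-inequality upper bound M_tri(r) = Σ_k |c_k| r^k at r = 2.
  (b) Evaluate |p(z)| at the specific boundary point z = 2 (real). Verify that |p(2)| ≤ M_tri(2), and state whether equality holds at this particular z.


Coefficients: c_0 = -3, c_1 = -4, c_2 = 0, c_3 = -3. Radius r = 2.
Part (a). Triangle bound: M_tri(r) = Σ_k |c_k| r^k
  = |-3|·2^0 + |-4|·2^1 + |0|·2^2 + |-3|·2^3
  = 3 + 8 + 0 + 24 = 35.
This bounds M(r) := max_{|z|=r} |p(z)| from above; equality holds iff all terms c_k z^k can be made to align in phase at a single z on |z|=r.
Part (b). At z = 2 (real, on the circle |z| = r):
  p(2) = (-3)·2^0 + (-4)·2^1 + (0)·2^2 + (-3)·2^3 = -35.
  |p(2)| = 35.
Since all nonzero coefficients share the same sign, |p(2)| = 35 = M_tri(2); the triangle bound is attained at z = 2, so in fact M(r) = 35.

M_tri(2) = 35; |p(2)| = 35; equality at z=2: yes.


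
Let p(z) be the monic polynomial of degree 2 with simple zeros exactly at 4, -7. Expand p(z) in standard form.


The polynomial is p(z) = ∏_{α ∈ S} (z − α), where S = {4, -7}.
Expanding the product yields: p(z) = z^2 + 3·z -28.
The resulting polynomial has degree 2 and real coefficients as required.

p(z) = z^2 + 3·z -28.


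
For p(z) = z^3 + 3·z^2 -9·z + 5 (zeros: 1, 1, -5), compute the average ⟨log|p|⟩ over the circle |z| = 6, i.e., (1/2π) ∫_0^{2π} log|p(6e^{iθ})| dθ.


Zeros: -5, 1, 1; r = 6.
Inside |z| < r: -5, 1, 1. Outside (|z| ≥ r): ∅.
p(0) = 5, so log|p(0)| = log(5) = 1.6094.
Apply Jensen: I(r) = log|p(0)| + Σ_k log(r/|z_k|), summed over zeros inside |z| < r.
  log(r/|z_k|) for z_k = 1: log(6/1) = 1.7918
  log(r/|z_k|) for z_k = 1: log(6/1) = 1.7918
  log(r/|z_k|) for z_k = -5: log(6/5) = 0.1823
Sum over inside zeros: 3.7658.
I(r) = log|p(0)| + (inside sum) = 1.6094 + 3.7658 = 5.3753.
Closed form (all zeros inside, monic): I(r) = n·log(r) = 3·log(6) = 5.3753. ✓

I(r) ≈ 5.3753.


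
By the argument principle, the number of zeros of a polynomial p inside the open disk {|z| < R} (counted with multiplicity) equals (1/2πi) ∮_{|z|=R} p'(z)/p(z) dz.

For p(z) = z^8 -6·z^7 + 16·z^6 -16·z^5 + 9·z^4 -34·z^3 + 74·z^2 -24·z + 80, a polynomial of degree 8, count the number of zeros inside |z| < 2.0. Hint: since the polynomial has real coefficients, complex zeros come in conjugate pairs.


The zeros of p are: (2 + 1i), (2 - 1i), (2 + 2i), (2 - 2i), (-1 + 1i), (-1 - 1i), (0 + 1i), (0 - 1i).
Their magnitudes are: 2.236, 2.236, 2.828, 2.828, 1.414, 1.414, 1, 1.
Zeros with |z| < R = 2.0: (-1 + 1i), (-1 - 1i), (0 + 1i), (0 - 1i).
Count = 4.
By the argument principle, (1/2πi) ∮_{|z|=R} p'(z)/p(z) dz equals exactly this count.

Number of zeros inside |z| < 2.0: 4.


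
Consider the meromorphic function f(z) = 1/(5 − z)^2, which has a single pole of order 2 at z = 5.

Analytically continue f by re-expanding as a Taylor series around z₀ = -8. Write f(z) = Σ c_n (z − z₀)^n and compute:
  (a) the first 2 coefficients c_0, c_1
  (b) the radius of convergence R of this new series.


Let w = z − z₀, so z = z₀ + w.
Then 5 − z = 5 − (z₀ + w) = (5 − z₀) − w = 13 − w.
f(z) = 1/(13 − w)^2 = (1/(13)^2) · (1 − w/(13))^{−2}.
By the binomial series (1−u)^{−2} = Σ_{n≥0} C(n+1, 1) u^n for |u|<1, with u = w/(13):
  c_n = C(n+1, 1) / (13)^(n+2).
  c_0 = 1/(13)^2 = 1/169.
  c_1 = 2/(13)^3 = 2/2197.
The series is valid for |w/d| < 1, i.e. |z − z₀| < |d|.
Radius of convergence: R = |5 − z₀| = |13| = 13 (distance from z₀ to the singularity z = 5).

c_0 = 1/169, c_1 = 2/2197; R = 13.


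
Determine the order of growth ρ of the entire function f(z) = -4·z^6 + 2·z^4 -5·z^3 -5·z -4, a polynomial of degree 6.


|f(z)| ≤ Σ|c_k|·r^k = O(r^6) as r → ∞. Polynomial growth is O(e^{r^ε}) for every ε > 0 (since r^6/e^{r^ε} → 0), so ρ ≤ ε for all ε > 0, i.e. ρ = 0. Every nonconstant polynomial has order 0.
Therefore ρ = 0.

Order ρ = 0.


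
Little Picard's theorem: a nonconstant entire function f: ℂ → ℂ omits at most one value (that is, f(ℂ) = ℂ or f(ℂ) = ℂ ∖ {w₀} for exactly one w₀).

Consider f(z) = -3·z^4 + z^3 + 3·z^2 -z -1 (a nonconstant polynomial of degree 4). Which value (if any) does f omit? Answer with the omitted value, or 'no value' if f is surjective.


Little Picard bounds the complement of f(ℂ) to at most one point.
For every w ∈ ℂ, the equation p(z) − w = 0 is a nonconstant polynomial in z and hence has at least one root by the fundamental theorem of algebra. So p is surjective onto ℂ, omitting no value.

Omitted value: no value.


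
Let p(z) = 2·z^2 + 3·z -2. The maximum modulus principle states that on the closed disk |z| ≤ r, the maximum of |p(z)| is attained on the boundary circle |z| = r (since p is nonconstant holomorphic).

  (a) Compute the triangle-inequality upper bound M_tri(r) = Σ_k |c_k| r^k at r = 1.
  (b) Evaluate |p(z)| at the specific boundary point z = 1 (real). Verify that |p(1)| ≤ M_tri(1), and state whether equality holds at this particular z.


Coefficients: c_0 = -2, c_1 = 3, c_2 = 2. Radius r = 1.
Part (a). Triangle bound: M_tri(r) = Σ_k |c_k| r^k
  = |-2|·1^0 + |3|·1^1 + |2|·1^2
  = 2 + 3 + 2 = 7.
This bounds M(r) := max_{|z|=r} |p(z)| from above; equality holds iff all terms c_k z^k can be made to align in phase at a single z on |z|=r.
Part (b). At z = 1 (real, on the circle |z| = r):
  p(1) = (-2)·1^0 + (3)·1^1 + (2)·1^2 = 3.
  |p(1)| = 3.
Check: |p(1)| = 3 ≤ 7 = M_tri(1). ✓ Equality does not hold at z = 1 (the coefficients have mixed signs, so the terms do not all align in phase there).

M_tri(1) = 7; |p(1)| = 3; equality at z=1: no.


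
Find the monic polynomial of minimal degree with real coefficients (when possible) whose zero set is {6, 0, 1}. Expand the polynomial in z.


The polynomial is p(z) = ∏_{α ∈ S} (z − α), where S = {6, 0, 1}.
Expanding the product yields: p(z) = z^3 -7·z^2 + 6·z.
The resulting polynomial has degree 3 and real coefficients as required.

p(z) = z^3 -7·z^2 + 6·z.


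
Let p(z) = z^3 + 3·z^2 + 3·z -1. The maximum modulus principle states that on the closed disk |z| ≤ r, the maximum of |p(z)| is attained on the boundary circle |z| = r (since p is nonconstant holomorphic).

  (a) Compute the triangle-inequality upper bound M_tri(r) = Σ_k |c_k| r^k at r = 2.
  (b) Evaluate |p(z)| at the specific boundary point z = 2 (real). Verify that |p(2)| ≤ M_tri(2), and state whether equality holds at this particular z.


Coefficients: c_0 = -1, c_1 = 3, c_2 = 3, c_3 = 1. Radius r = 2.
Part (a). Triangle bound: M_tri(r) = Σ_k |c_k| r^k
  = |-1|·2^0 + |3|·2^1 + |3|·2^2 + |1|·2^3
  = 1 + 6 + 12 + 8 = 27.
This bounds M(r) := max_{|z|=r} |p(z)| from above; equality holds iff all terms c_k z^k can be made to align in phase at a single z on |z|=r.
Part (b). At z = 2 (real, on the circle |z| = r):
  p(2) = (-1)·2^0 + (3)·2^1 + (3)·2^2 + (1)·2^3 = 25.
  |p(2)| = 25.
Check: |p(2)| = 25 ≤ 27 = M_tri(2). ✓ Equality does not hold at z = 2 (the coefficients have mixed signs, so the terms do not all align in phase there).

M_tri(2) = 27; |p(2)| = 25; equality at z=2: no.


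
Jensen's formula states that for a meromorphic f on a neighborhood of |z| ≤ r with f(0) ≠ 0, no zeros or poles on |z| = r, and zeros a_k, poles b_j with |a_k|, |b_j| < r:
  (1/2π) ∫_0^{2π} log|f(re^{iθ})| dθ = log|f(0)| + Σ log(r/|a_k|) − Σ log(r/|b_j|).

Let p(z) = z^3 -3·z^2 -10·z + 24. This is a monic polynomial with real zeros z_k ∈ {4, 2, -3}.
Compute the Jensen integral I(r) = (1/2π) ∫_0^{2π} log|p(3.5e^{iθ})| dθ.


Zeros: -3, 2, 4; r = 3.5.
Inside |z| < r: -3, 2. Outside (|z| ≥ r): 4.
p(0) = 24, so log|p(0)| = log(24) = 3.1781.
Apply Jensen: I(r) = log|p(0)| + Σ_k log(r/|z_k|), summed over zeros inside |z| < r.
  log(r/|z_k|) for z_k = 2: log(3.5/2) = 0.5596
  log(r/|z_k|) for z_k = -3: log(3.5/3) = 0.1542
  Outside zeros (4) contribute nothing to the Jensen sum.
Sum over inside zeros: 0.7138.
I(r) = log|p(0)| + (inside sum) = 3.1781 + 0.7138 = 3.8918.
Note: since some zeros are outside |z| ≤ r, the simplified n·log(r) form does NOT apply — only the inside zeros contribute.

I(r) ≈ 3.8918.


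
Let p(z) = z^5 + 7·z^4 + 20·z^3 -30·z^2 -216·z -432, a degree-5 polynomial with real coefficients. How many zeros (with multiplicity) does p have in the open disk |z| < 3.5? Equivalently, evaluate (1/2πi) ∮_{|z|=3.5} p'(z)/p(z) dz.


The zeros of p are: (-3 + 3i), (-3 - 3i), 3, (-2 + 2i), (-2 - 2i).
Their magnitudes are: 4.243, 4.243, 3, 2.828, 2.828.
Zeros with |z| < R = 3.5: 3, (-2 + 2i), (-2 - 2i).
Count = 3.
By the argument principle, (1/2πi) ∮_{|z|=R} p'(z)/p(z) dz equals exactly this count.

Number of zeros inside |z| < 3.5: 3.


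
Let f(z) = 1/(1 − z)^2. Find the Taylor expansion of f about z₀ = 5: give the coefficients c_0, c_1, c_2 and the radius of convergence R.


Let w = z − z₀, so z = z₀ + w.
Then 1 − z = 1 − (z₀ + w) = (1 − z₀) − w = -4 − w.
f(z) = 1/(-4 − w)^2 = (1/(-4)^2) · (1 − w/(-4))^{−2}.
By the binomial series (1−u)^{−2} = Σ_{n≥0} C(n+1, 1) u^n for |u|<1, with u = w/(-4):
  c_n = C(n+1, 1) / (-4)^(n+2).
  c_0 = 1/(-4)^2 = 1/16.
  c_1 = 2/(-4)^3 = -1/32.
  c_2 = 3/(-4)^4 = 3/256.
The series is valid for |w/d| < 1, i.e. |z − z₀| < |d|.
Radius of convergence: R = |1 − z₀| = |-4| = 4 (distance from z₀ to the singularity z = 1).

c_0 = 1/16, c_1 = -1/32, c_2 = 3/256; R = 4.


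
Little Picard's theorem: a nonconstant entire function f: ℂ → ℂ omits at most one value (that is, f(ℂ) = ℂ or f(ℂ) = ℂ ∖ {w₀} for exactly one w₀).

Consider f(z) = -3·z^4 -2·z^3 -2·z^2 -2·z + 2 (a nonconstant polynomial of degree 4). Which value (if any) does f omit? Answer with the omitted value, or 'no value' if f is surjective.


Little Picard bounds the complement of f(ℂ) to at most one point.
For every w ∈ ℂ, the equation p(z) − w = 0 is a nonconstant polynomial in z and hence has at least one root by the fundamental theorem of algebra. So p is surjective onto ℂ, omitting no value.

Omitted value: no value.


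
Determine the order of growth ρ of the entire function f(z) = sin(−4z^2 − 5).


Write sin(w) = (e^{iw} ± e^{−iw})/(2 or 2i), so |sin(w)| ≤ e^{|w|}. With w = −4z^2 − 5, |w| ≤ 4r^2 + 5 on |z|=r, giving M(r) ≤ e^{4r^2 + 5} and ρ ≤ 2. For the lower bound, choose z on |z|=r with -4z^2 purely imaginary of modulus 4r^2; then |sin(−4z^2 − 5)| grows like e^{4r^2}/2, so ρ ≥ 2. Hence ρ = 2.
Therefore ρ = 2.

Order ρ = 2.


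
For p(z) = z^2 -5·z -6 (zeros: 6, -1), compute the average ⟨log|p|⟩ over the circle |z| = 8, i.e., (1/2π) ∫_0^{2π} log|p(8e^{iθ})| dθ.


Zeros: -1, 6; r = 8.
Inside |z| < r: -1, 6. Outside (|z| ≥ r): ∅.
p(0) = -6, so log|p(0)| = log(6) = 1.7918.
Apply Jensen: I(r) = log|p(0)| + Σ_k log(r/|z_k|), summed over zeros inside |z| < r.
  log(r/|z_k|) for z_k = 6: log(8/6) = 0.2877
  log(r/|z_k|) for z_k = -1: log(8/1) = 2.0794
Sum over inside zeros: 2.3671.
I(r) = log|p(0)| + (inside sum) = 1.7918 + 2.3671 = 4.1589.
Closed form (all zeros inside, monic): I(r) = n·log(r) = 2·log(8) = 4.1589. ✓

I(r) ≈ 4.1589.


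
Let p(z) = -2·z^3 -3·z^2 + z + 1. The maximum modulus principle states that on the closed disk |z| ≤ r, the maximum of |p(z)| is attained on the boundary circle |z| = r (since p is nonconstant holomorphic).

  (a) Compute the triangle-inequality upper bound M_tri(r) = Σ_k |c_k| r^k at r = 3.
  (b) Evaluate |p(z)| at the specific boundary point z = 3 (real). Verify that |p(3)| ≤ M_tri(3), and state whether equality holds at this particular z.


Coefficients: c_0 = 1, c_1 = 1, c_2 = -3, c_3 = -2. Radius r = 3.
Part (a). Triangle bound: M_tri(r) = Σ_k |c_k| r^k
  = |1|·3^0 + |1|·3^1 + |-3|·3^2 + |-2|·3^3
  = 1 + 3 + 27 + 54 = 85.
This bounds M(r) := max_{|z|=r} |p(z)| from above; equality holds iff all terms c_k z^k can be made to align in phase at a single z on |z|=r.
Part (b). At z = 3 (real, on the circle |z| = r):
  p(3) = (1)·3^0 + (1)·3^1 + (-3)·3^2 + (-2)·3^3 = -77.
  |p(3)| = 77.
Check: |p(3)| = 77 ≤ 85 = M_tri(3). ✓ Equality does not hold at z = 3 (the coefficients have mixed signs, so the terms do not all align in phase there).

M_tri(3) = 85; |p(3)| = 77; equality at z=3: no.


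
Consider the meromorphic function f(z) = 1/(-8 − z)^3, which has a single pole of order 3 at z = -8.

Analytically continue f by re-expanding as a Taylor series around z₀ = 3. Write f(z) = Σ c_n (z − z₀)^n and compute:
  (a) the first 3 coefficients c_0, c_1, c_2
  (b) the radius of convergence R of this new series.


Let w = z − z₀, so z = z₀ + w.
Then -8 − z = -8 − (z₀ + w) = (-8 − z₀) − w = -11 − w.
f(z) = 1/(-11 − w)^3 = (1/(-11)^3) · (1 − w/(-11))^{−3}.
By the binomial series (1−u)^{−3} = Σ_{n≥0} C(n+2, 2) u^n for |u|<1, with u = w/(-11):
  c_n = C(n+2, 2) / (-11)^(n+3).
  c_0 = 1/(-11)^3 = -1/1331.
  c_1 = 3/(-11)^4 = 3/14641.
  c_2 = 6/(-11)^5 = -6/161051.
The series is valid for |w/d| < 1, i.e. |z − z₀| < |d|.
Radius of convergence: R = |-8 − z₀| = |-11| = 11 (distance from z₀ to the singularity z = -8).

c_0 = -1/1331, c_1 = 3/14641, c_2 = -6/161051; R = 11.


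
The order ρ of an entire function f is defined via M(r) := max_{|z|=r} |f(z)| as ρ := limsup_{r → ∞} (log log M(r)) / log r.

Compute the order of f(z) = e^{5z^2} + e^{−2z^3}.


Each summand is entire of order 2 and 3 respectively (as in the single-exponential case). The order of a sum is at most the max of the orders, so ρ ≤ 3. For the lower bound: on |z|=r choose arg z so that -2z^3 is real positive; then |e^{-2z^3}| = e^{2r^3} while |e^{5z^2}| ≤ e^{5r^2} = o(e^{2r^3}). So |f| ≥ e^{2r^3}(1 − o(1)) and ρ ≥ 3. Hence ρ = max(2, 3) = 3.
Therefore ρ = 3.

Order ρ = 3.


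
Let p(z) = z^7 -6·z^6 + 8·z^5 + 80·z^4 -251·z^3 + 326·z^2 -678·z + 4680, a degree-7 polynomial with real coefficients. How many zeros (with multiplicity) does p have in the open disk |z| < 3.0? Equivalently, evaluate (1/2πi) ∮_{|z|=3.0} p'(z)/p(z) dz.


The zeros of p are: (-1 + 2i), (-1 - 2i), (3 + 3i), (3 - 3i), (3 + 2i), (3 - 2i), -4.
Their magnitudes are: 2.236, 2.236, 4.243, 4.243, 3.606, 3.606, 4.
Zeros with |z| < R = 3.0: (-1 + 2i), (-1 - 2i).
Count = 2.
By the argument principle, (1/2πi) ∮_{|z|=R} p'(z)/p(z) dz equals exactly this count.

Number of zeros inside |z| < 3.0: 2.


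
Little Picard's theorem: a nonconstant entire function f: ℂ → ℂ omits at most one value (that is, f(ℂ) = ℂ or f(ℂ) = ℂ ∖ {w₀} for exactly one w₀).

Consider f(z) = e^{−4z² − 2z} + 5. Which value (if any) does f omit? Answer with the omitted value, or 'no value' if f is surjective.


Little Picard bounds the complement of f(ℂ) to at most one point.
The exponent g(z) = −4z² − 2z is a nonconstant polynomial, hence surjective onto ℂ. So e^{g(z)} takes every value in {e^w : w ∈ ℂ} = ℂ ∖ {0}. Adding 5 shifts the range to ℂ ∖ {5}. f omits exactly 5.

Omitted value: 5.


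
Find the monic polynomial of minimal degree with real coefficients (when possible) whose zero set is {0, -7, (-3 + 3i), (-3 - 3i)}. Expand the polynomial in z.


The polynomial is p(z) = ∏_{α ∈ S} (z − α), where S = {0, -7, (-3 + 3i), (-3 - 3i)}.
Expanding the product yields: p(z) = z^4 + 13·z^3 + 60·z^2 + 126·z.
Note conjugate pairs combine to real quadratics: (z − (-3+3i))(z − (-3−3i)) = z² + 6z + 18.
The resulting polynomial has degree 4 and real coefficients as required.

p(z) = z^4 + 13·z^3 + 60·z^2 + 126·z.


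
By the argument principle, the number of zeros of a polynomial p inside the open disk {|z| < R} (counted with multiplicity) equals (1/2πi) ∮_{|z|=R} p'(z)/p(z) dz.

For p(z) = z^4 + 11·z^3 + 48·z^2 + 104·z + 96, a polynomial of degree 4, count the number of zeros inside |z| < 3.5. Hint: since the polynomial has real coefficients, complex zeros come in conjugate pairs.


The zeros of p are: -3, -4, (-2 + 2i), (-2 - 2i).
Their magnitudes are: 3, 4, 2.828, 2.828.
Zeros with |z| < R = 3.5: -3, (-2 + 2i), (-2 - 2i).
Count = 3.
By the argument principle, (1/2πi) ∮_{|z|=R} p'(z)/p(z) dz equals exactly this count.

Number of zeros inside |z| < 3.5: 3.
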